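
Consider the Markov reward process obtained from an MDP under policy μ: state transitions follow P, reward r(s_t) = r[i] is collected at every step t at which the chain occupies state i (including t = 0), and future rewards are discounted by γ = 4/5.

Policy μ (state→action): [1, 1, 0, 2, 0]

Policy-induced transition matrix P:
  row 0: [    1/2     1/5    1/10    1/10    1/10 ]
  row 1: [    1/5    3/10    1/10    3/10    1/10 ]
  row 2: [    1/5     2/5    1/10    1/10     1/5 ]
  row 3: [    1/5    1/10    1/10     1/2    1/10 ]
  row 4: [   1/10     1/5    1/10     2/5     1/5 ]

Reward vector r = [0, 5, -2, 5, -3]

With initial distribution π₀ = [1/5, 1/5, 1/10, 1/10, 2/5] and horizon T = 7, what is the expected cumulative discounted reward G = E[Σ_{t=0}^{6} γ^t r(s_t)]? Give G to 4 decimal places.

t=0: π = [0.2000, 0.2000, 0.1000, 0.1000, 0.4000], E[r] = 0.1000, γ^t·E[r] = 0.100000, running G = 0.100000
t=1: π = [0.2200, 0.2300, 0.1000, 0.3000, 0.1500], E[r] = 2.0000, γ^t·E[r] = 1.600000, running G = 1.700000
t=2: π = [0.2510, 0.2130, 0.1000, 0.3110, 0.1250], E[r] = 2.0450, γ^t·E[r] = 1.308800, running G = 3.008800
t=3: π = [0.2628, 0.2102, 0.1000, 0.3045, 0.1225], E[r] = 2.0060, γ^t·E[r] = 1.027072, running G = 4.035872
t=4: π = [0.2666, 0.2106, 0.1000, 0.3006, 0.1223], E[r] = 1.9891, γ^t·E[r] = 0.814715, running G = 4.850587
t=5: π = [0.2678, 0.2110, 0.1000, 0.2990, 0.1222], E[r] = 1.9834, γ^t·E[r] = 0.649934, running G = 5.500520
t=6: π = [0.2681, 0.2112, 0.1000, 0.2985, 0.1222], E[r] = 1.9817, γ^t·E[r] = 0.519492, running G = 6.020012

G = 6.0200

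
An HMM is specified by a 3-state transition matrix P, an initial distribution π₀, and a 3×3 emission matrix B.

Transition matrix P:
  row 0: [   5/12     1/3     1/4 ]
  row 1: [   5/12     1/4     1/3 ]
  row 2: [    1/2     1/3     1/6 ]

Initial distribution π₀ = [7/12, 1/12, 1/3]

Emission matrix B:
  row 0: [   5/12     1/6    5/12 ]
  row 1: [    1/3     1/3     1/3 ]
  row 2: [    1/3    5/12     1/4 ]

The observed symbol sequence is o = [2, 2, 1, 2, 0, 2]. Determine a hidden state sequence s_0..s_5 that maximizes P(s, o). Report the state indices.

path = [0, 0, 2, 0, 0, 0]

t=0: δ = [2.431e-01, 2.778e-02, 8.333e-02]  (obs o_0=2)
t=1: δ = [4.220e-02, 2.701e-02, 1.519e-02]  ψ = [0, 0, 0]  (obs o_1=2)
t=2: δ = [2.930e-03, 4.689e-03, 4.396e-03]  ψ = [0, 0, 0]  (obs o_2=1)
t=3: δ = [9.157e-04, 4.884e-04, 3.907e-04]  ψ = [2, 2, 1]  (obs o_3=2)
t=4: δ = [1.590e-04, 1.017e-04, 7.631e-05]  ψ = [0, 0, 0]  (obs o_4=0)
t=5: δ = [2.760e-05, 1.766e-05, 9.936e-06]  ψ = [0, 0, 0]  (obs o_5=2)
backtrack: best end state = 0; path = [0, 0, 2, 0, 0, 0]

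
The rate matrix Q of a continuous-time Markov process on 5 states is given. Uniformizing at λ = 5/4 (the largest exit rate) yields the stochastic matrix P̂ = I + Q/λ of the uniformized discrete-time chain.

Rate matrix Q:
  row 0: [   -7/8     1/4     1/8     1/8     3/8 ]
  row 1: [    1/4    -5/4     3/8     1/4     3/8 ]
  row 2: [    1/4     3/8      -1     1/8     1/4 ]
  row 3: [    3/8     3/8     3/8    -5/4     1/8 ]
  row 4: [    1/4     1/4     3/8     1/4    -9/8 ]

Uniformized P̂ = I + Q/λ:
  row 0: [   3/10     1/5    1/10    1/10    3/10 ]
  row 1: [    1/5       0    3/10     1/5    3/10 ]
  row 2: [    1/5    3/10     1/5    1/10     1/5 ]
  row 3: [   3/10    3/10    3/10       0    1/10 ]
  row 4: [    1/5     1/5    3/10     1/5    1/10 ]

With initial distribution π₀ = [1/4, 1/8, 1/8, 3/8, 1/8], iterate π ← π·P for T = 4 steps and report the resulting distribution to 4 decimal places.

π = [0.2364, 0.1962, 0.2296, 0.1277, 0.2100]

t=0: π = [0.2500, 0.1250, 0.1250, 0.3750, 0.1250]
t=1: π = [0.2625, 0.2250, 0.2375, 0.0875, 0.1875]
t=2: π = [0.2350, 0.1875, 0.2238, 0.1325, 0.2213]
t=3: π = [0.2368, 0.1981, 0.2306, 0.1276, 0.2069]
t=4: π = [0.2364, 0.1962, 0.2296, 0.1277, 0.2100]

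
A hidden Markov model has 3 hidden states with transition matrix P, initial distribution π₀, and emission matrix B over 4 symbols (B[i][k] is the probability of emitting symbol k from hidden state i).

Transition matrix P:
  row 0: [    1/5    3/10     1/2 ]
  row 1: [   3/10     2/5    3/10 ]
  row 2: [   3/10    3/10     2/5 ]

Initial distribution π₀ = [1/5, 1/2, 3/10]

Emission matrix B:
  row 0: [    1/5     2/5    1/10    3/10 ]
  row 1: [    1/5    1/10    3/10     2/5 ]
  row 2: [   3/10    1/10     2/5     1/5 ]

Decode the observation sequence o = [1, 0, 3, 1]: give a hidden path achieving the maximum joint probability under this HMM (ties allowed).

path = [0, 2, 1, 0]

t=0: δ = [8.000e-02, 5.000e-02, 3.000e-02]  (obs o_0=1)
t=1: δ = [3.200e-03, 4.800e-03, 1.200e-02]  ψ = [0, 0, 0]  (obs o_1=0)
t=2: δ = [1.080e-03, 1.440e-03, 9.600e-04]  ψ = [2, 2, 2]  (obs o_2=3)
t=3: δ = [1.728e-04, 5.760e-05, 5.400e-05]  ψ = [1, 1, 0]  (obs o_3=1)
backtrack: best end state = 0; path = [0, 2, 1, 0]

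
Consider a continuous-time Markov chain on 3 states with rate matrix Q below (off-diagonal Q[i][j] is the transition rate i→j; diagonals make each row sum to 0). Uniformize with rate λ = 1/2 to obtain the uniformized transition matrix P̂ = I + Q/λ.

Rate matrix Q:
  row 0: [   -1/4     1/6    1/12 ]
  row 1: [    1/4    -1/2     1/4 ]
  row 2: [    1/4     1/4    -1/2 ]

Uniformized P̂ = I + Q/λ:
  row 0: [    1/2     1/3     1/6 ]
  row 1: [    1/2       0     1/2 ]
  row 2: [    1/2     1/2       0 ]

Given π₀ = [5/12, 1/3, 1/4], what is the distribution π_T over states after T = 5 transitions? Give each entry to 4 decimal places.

t=0: π = [0.4167, 0.3333, 0.2500]
t=1: π = [0.5000, 0.2639, 0.2361]
t=2: π = [0.5000, 0.2847, 0.2153]
t=3: π = [0.5000, 0.2743, 0.2257]
t=4: π = [0.5000, 0.2795, 0.2205]
t=5: π = [0.5000, 0.2769, 0.2231]

π = [0.5000, 0.2769, 0.2231]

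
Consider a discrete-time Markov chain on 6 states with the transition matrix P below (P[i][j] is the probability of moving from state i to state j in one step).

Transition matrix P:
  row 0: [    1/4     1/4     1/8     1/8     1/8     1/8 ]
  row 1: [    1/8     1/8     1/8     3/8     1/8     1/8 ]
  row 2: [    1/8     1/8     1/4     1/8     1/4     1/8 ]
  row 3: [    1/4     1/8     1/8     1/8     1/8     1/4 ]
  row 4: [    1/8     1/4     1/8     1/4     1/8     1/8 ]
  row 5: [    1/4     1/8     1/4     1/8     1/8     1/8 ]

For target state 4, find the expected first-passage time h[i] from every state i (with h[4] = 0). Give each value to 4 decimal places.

First-step conditioning: h[4] = 0; for i ≠ 4, h[i] = 1 + Σ_k P[i][k]·h[k].
  h[0] = 1 + 1/4·h[0] + 1/4·h[1] + 1/8·h[2] + 1/8·h[3] + 1/8·h[5]
  h[1] = 1 + 1/8·h[0] + 1/8·h[1] + 1/8·h[2] + 3/8·h[3] + 1/8·h[5]
  h[2] = 1 + 1/8·h[0] + 1/8·h[1] + 1/4·h[2] + 1/8·h[3] + 1/8·h[5]
  h[3] = 1 + 1/4·h[0] + 1/8·h[1] + 1/8·h[2] + 1/8·h[3] + 1/4·h[5]
  h[5] = 1 + 1/4·h[0] + 1/8·h[1] + 1/4·h[2] + 1/8·h[3] + 1/8·h[5]
Solving the 5×5 linear system over states ≠ 4 gives exactly h = [33280/4841, 33264/4841, 28528/4841, 33208/4841, 0, 32688/4841] (h[4] = 0 is the target).

h = [6.8746, 6.8713, 5.8930, 6.8597, 0.0000, 6.7523]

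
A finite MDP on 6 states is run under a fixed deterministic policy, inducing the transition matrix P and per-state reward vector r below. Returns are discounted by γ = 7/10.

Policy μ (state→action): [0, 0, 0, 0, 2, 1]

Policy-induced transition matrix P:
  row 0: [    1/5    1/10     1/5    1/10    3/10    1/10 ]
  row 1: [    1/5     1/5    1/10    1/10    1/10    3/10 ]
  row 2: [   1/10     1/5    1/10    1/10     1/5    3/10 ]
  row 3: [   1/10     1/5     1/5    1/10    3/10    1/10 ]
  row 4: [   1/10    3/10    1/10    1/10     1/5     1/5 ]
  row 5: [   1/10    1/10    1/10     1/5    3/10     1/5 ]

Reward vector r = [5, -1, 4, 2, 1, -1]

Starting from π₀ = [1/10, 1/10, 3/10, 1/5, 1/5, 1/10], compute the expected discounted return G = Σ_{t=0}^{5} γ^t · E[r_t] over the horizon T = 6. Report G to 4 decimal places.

G = 4.4372

t=0: π = [0.1000, 0.1000, 0.3000, 0.2000, 0.2000, 0.1000], E[r] = 2.1000, γ^t·E[r] = 2.100000, running G = 2.100000
t=1: π = [0.1200, 0.2000, 0.1300, 0.1100, 0.2300, 0.2100], E[r] = 1.1600, γ^t·E[r] = 0.812000, running G = 2.912000
t=2: π = [0.1320, 0.1900, 0.1230, 0.1210, 0.2240, 0.2100], E[r] = 1.2180, γ^t·E[r] = 0.596820, running G = 3.508820
t=3: π = [0.1322, 0.1882, 0.1253, 0.1210, 0.2273, 0.2060], E[r] = 1.2373, γ^t·E[r] = 0.424394, running G = 3.933214
t=4: π = [0.1320, 0.1889, 0.1253, 0.1206, 0.2271, 0.2060], E[r] = 1.2348, γ^t·E[r] = 0.296485, running G = 4.229699
t=5: π = [0.1321, 0.1889, 0.1253, 0.1206, 0.2270, 0.2062], E[r] = 1.2347, γ^t·E[r] = 0.207508, running G = 4.437207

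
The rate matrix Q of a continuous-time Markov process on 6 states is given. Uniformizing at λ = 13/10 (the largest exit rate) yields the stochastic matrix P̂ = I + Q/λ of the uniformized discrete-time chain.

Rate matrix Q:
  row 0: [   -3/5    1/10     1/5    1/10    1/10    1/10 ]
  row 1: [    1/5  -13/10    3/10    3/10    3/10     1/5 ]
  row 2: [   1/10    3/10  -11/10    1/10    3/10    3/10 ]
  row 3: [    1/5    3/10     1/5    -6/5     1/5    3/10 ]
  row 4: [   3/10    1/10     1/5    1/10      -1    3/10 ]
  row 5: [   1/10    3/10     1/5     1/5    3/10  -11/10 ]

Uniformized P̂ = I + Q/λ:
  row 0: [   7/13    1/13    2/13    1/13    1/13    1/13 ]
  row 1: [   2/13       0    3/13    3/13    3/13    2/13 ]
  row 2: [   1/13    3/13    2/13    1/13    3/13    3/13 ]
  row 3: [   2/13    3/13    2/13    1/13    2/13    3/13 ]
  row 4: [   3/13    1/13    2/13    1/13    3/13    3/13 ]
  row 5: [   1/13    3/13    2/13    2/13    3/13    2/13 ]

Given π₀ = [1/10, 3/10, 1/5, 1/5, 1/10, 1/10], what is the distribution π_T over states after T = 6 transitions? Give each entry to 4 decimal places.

π = [0.2309, 0.1353, 0.1643, 0.1110, 0.1868, 0.1717]

t=0: π = [0.1000, 0.3000, 0.2000, 0.2000, 0.1000, 0.1000]
t=1: π = [0.1769, 0.1308, 0.1769, 0.1308, 0.2000, 0.1846]
t=2: π = [0.2095, 0.1426, 0.1639, 0.1112, 0.1935, 0.1793]
t=3: π = [0.2229, 0.1359, 0.1648, 0.1127, 0.1900, 0.1738]
t=4: π = [0.2281, 0.1359, 0.1643, 0.1112, 0.1878, 0.1727]
t=5: π = [0.2301, 0.1354, 0.1643, 0.1111, 0.1871, 0.1719]
t=6: π = [0.2309, 0.1353, 0.1643, 0.1110, 0.1868, 0.1717]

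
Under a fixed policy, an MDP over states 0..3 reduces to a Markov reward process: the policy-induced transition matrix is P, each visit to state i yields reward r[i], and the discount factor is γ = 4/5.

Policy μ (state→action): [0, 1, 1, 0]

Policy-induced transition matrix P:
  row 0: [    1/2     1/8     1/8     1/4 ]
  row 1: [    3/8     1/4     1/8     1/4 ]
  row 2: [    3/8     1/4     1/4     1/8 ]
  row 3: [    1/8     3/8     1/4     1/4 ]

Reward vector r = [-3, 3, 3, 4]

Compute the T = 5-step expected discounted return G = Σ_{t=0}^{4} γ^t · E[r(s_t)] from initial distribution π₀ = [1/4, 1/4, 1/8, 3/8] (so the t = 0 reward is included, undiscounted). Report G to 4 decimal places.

G = 4.6297

t=0: π = [0.2500, 0.2500, 0.1250, 0.3750], E[r] = 1.8750, γ^t·E[r] = 1.875000, running G = 1.875000
t=1: π = [0.3125, 0.2656, 0.1875, 0.2344], E[r] = 1.3594, γ^t·E[r] = 1.087500, running G = 2.962500
t=2: π = [0.3555, 0.2402, 0.1777, 0.2266], E[r] = 1.0938, γ^t·E[r] = 0.700000, running G = 3.662500
t=3: π = [0.3628, 0.2339, 0.1755, 0.2278], E[r] = 1.0510, γ^t·E[r] = 0.538125, running G = 4.200625
t=4: π = [0.3634, 0.2331, 0.1754, 0.2281], E[r] = 1.0476, γ^t·E[r] = 0.429113, running G = 4.629738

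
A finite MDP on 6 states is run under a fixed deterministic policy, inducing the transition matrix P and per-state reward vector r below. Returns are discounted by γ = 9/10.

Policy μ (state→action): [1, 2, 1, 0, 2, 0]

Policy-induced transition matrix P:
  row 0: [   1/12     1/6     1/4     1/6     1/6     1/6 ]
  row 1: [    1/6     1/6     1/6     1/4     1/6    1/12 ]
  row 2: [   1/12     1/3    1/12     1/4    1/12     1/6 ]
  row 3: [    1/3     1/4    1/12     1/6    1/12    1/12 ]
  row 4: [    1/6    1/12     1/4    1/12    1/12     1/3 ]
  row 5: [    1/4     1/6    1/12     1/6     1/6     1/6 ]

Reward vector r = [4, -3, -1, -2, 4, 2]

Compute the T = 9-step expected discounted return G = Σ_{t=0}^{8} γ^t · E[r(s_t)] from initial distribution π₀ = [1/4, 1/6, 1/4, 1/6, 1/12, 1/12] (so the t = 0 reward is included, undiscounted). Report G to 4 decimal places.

t=0: π = [0.2500, 0.1667, 0.2500, 0.1667, 0.0833, 0.0833], E[r] = 0.4167, γ^t·E[r] = 0.416667, running G = 0.416667
t=1: π = [0.1597, 0.2153, 0.1528, 0.1944, 0.1250, 0.1528], E[r] = 0.2569, γ^t·E[r] = 0.231250, running G = 0.647917
t=2: π = [0.1858, 0.1979, 0.1487, 0.1869, 0.1273, 0.1534], E[r] = 0.4427, γ^t·E[r] = 0.358594, running G = 1.006510
t=3: π = [0.1827, 0.1964, 0.1520, 0.1849, 0.1281, 0.1558], E[r] = 0.4437, γ^t·E[r] = 0.323473, running G = 1.329983
t=4: π = [0.1826, 0.1967, 0.1515, 0.1850, 0.1279, 0.1562], E[r] = 0.4427, γ^t·E[r] = 0.290435, running G = 1.620418
t=5: π = [0.1827, 0.1967, 0.1515, 0.1850, 0.1280, 0.1562], E[r] = 0.4434, γ^t·E[r] = 0.261804, running G = 1.882221
t=6: π = [0.1827, 0.1967, 0.1515, 0.1850, 0.1280, 0.1562], E[r] = 0.4434, γ^t·E[r] = 0.235624, running G = 2.117846
t=7: π = [0.1827, 0.1967, 0.1515, 0.1850, 0.1280, 0.1562], E[r] = 0.4434, γ^t·E[r] = 0.212056, running G = 2.329902
t=8: π = [0.1827, 0.1967, 0.1515, 0.1850, 0.1280, 0.1562], E[r] = 0.4434, γ^t·E[r] = 0.190852, running G = 2.520753

G = 2.5208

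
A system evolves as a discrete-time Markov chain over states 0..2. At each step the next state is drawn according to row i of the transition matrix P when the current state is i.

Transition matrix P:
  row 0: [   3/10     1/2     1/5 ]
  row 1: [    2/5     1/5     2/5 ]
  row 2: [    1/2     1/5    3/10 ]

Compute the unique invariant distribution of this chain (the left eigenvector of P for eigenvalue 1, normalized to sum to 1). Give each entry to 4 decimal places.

π = [0.3902, 0.3171, 0.2927]

Balance equations π_j = Σ_i π_i·P[i][j]:
  π_0 = 3/10·π_0 + 2/5·π_1 + 1/2·π_2
  π_1 = 1/2·π_0 + 1/5·π_1 + 1/5·π_2
  normalize: π_0 + π_1 + π_2 = 1
Solving the linear system gives exactly π = [16/41, 13/41, 12/41].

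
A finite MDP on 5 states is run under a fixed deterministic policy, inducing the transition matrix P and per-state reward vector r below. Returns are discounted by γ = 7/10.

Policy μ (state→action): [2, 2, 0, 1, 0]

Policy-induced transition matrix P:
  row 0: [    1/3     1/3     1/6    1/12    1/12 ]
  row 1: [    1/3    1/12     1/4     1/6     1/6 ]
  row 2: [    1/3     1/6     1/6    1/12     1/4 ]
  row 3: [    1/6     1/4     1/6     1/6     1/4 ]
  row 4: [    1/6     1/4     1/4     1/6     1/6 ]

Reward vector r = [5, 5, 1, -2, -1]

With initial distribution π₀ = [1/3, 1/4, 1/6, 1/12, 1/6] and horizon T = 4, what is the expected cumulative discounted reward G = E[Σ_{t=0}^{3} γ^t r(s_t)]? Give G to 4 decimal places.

G = 6.3234

t=0: π = [0.3333, 0.2500, 0.1667, 0.0833, 0.1667], E[r] = 2.7500, γ^t·E[r] = 2.750000, running G = 2.750000
t=1: π = [0.2917, 0.2222, 0.2014, 0.1250, 0.1597], E[r] = 2.3611, γ^t·E[r] = 1.652778, running G = 4.402778
t=2: π = [0.2859, 0.2205, 0.1985, 0.1256, 0.1696], E[r] = 2.3096, γ^t·E[r] = 1.131707, running G = 5.534485
t=3: π = [0.2841, 0.2205, 0.1992, 0.1263, 0.1698], E[r] = 2.3001, γ^t·E[r] = 0.788936, running G = 6.323421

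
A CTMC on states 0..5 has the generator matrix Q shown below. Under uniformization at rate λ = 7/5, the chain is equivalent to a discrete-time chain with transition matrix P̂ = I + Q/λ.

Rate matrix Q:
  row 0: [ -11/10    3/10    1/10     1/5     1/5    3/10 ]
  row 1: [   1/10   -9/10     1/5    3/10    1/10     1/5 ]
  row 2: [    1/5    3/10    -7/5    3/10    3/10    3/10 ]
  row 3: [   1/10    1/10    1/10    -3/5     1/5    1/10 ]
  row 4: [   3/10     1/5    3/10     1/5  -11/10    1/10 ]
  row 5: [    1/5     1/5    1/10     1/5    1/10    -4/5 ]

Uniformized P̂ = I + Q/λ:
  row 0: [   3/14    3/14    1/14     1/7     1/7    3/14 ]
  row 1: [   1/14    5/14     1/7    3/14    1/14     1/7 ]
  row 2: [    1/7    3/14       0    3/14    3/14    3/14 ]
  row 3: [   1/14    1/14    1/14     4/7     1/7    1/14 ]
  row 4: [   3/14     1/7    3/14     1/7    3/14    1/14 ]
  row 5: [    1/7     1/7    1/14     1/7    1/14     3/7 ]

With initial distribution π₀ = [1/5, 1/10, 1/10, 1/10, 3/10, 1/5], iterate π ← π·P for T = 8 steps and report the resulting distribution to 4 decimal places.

π = [0.1287, 0.1765, 0.0963, 0.2840, 0.1337, 0.1808]

t=0: π = [0.2000, 0.1000, 0.1000, 0.1000, 0.3000, 0.2000]
t=1: π = [0.1643, 0.1786, 0.1143, 0.2000, 0.1500, 0.1929]
t=2: π = [0.1383, 0.1867, 0.0974, 0.2495, 0.1352, 0.1929]
t=3: π = [0.1312, 0.1819, 0.0971, 0.2701, 0.1324, 0.1873]
t=4: π = [0.1294, 0.1789, 0.0964, 0.2785, 0.1329, 0.1839]
t=5: π = [0.1289, 0.1774, 0.0963, 0.2819, 0.1333, 0.1822]
t=6: π = [0.1288, 0.1768, 0.0963, 0.2832, 0.1336, 0.1813]
t=7: π = [0.1287, 0.1766, 0.0963, 0.2837, 0.1337, 0.1810]
t=8: π = [0.1287, 0.1765, 0.0963, 0.2840, 0.1337, 0.1808]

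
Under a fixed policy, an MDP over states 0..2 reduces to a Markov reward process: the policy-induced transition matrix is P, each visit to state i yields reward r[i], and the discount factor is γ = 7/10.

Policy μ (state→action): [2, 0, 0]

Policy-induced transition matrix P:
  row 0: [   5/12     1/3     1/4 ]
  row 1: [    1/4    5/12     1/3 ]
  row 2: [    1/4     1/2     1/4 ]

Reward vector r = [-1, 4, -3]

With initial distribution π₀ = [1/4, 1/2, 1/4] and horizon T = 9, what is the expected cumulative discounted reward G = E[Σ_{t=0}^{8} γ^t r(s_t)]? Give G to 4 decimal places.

t=0: π = [0.2500, 0.5000, 0.2500], E[r] = 1.0000, γ^t·E[r] = 1.000000, running G = 1.000000
t=1: π = [0.2917, 0.4167, 0.2917], E[r] = 0.5000, γ^t·E[r] = 0.350000, running G = 1.350000
t=2: π = [0.2986, 0.4167, 0.2847], E[r] = 0.5139, γ^t·E[r] = 0.251806, running G = 1.601806
t=3: π = [0.2998, 0.4155, 0.2847], E[r] = 0.5081, γ^t·E[r] = 0.174279, running G = 1.776084
t=4: π = [0.3000, 0.4154, 0.2846], E[r] = 0.5078, γ^t·E[r] = 0.121926, running G = 1.898010
t=5: π = [0.3000, 0.4154, 0.2846], E[r] = 0.5077, γ^t·E[r] = 0.085330, running G = 1.983341
t=6: π = [0.3000, 0.4154, 0.2846], E[r] = 0.5077, γ^t·E[r] = 0.059730, running G = 2.043071
t=7: π = [0.3000, 0.4154, 0.2846], E[r] = 0.5077, γ^t·E[r] = 0.041811, running G = 2.084881
t=8: π = [0.3000, 0.4154, 0.2846], E[r] = 0.5077, γ^t·E[r] = 0.029267, running G = 2.114149

G = 2.1141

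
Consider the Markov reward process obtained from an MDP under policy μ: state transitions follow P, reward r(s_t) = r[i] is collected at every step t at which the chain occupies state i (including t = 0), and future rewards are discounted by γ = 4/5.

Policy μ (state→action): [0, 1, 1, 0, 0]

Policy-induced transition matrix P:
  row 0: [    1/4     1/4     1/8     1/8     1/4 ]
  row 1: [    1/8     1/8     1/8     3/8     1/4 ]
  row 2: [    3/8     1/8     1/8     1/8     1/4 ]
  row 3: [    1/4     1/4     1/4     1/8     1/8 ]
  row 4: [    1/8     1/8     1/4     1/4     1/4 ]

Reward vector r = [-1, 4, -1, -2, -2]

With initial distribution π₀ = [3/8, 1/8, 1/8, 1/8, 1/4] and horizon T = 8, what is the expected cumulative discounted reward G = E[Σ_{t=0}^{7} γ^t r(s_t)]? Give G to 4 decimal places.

t=0: π = [0.3750, 0.1250, 0.1250, 0.1250, 0.2500], E[r] = -0.7500, γ^t·E[r] = -0.750000, running G = -0.750000
t=1: π = [0.2188, 0.1875, 0.1719, 0.1875, 0.2344], E[r] = -0.4844, γ^t·E[r] = -0.387500, running G = -1.137500
t=2: π = [0.2188, 0.1758, 0.1777, 0.2012, 0.2266], E[r] = -0.5488, γ^t·E[r] = -0.351250, running G = -1.488750
t=3: π = [0.2219, 0.1775, 0.1785, 0.1973, 0.2249], E[r] = -0.5347, γ^t·E[r] = -0.273750, running G = -1.762500
t=4: π = [0.2220, 0.1774, 0.1778, 0.1975, 0.2253], E[r] = -0.5358, γ^t·E[r] = -0.219475, running G = -1.981975
t=5: π = [0.2219, 0.1774, 0.1779, 0.1975, 0.2253], E[r] = -0.5356, γ^t·E[r] = -0.175521, running G = -2.157496
t=6: π = [0.2219, 0.1774, 0.1779, 0.1975, 0.2253], E[r] = -0.5357, γ^t·E[r] = -0.140434, running G = -2.297930
t=7: π = [0.2219, 0.1774, 0.1779, 0.1975, 0.2253], E[r] = -0.5357, γ^t·E[r] = -0.112344, running G = -2.410274

G = -2.4103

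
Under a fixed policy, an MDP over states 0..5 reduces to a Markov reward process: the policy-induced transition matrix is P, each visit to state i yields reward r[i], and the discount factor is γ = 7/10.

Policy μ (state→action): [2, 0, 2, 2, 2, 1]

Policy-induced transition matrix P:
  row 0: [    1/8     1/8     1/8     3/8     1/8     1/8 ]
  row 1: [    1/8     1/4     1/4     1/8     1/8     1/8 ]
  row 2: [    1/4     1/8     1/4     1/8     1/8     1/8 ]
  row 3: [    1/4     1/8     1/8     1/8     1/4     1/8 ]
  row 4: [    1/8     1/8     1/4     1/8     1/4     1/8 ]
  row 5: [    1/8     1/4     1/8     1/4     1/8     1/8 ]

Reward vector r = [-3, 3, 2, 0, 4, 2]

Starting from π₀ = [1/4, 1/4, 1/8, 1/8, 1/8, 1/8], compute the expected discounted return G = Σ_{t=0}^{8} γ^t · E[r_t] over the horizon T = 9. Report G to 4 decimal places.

G = 3.8167

t=0: π = [0.2500, 0.2500, 0.1250, 0.1250, 0.1250, 0.1250], E[r] = 1.0000, γ^t·E[r] = 1.000000, running G = 1.000000
t=1: π = [0.1563, 0.1719, 0.1875, 0.2031, 0.1563, 0.1250], E[r] = 1.2969, γ^t·E[r] = 0.907813, running G = 1.907813
t=2: π = [0.1738, 0.1621, 0.1895, 0.1797, 0.1699, 0.1250], E[r] = 1.2734, γ^t·E[r] = 0.623984, running G = 2.531797
t=3: π = [0.1711, 0.1609, 0.1902, 0.1841, 0.1687, 0.1250], E[r] = 1.2744, γ^t·E[r] = 0.437124, running G = 2.968921
t=4: π = [0.1718, 0.1607, 0.1900, 0.1834, 0.1691, 0.1250], E[r] = 1.2732, γ^t·E[r] = 0.305694, running G = 3.274615
t=5: π = [0.1717, 0.1607, 0.1900, 0.1836, 0.1691, 0.1250], E[r] = 1.2733, γ^t·E[r] = 0.214010, running G = 3.488625
t=6: π = [0.1717, 0.1607, 0.1900, 0.1835, 0.1691, 0.1250], E[r] = 1.2733, γ^t·E[r] = 0.149805, running G = 3.638429
t=7: π = [0.1717, 0.1607, 0.1900, 0.1835, 0.1691, 0.1250], E[r] = 1.2733, γ^t·E[r] = 0.104864, running G = 3.743293
t=8: π = [0.1717, 0.1607, 0.1900, 0.1835, 0.1691, 0.1250], E[r] = 1.2733, γ^t·E[r] = 0.073405, running G = 3.816698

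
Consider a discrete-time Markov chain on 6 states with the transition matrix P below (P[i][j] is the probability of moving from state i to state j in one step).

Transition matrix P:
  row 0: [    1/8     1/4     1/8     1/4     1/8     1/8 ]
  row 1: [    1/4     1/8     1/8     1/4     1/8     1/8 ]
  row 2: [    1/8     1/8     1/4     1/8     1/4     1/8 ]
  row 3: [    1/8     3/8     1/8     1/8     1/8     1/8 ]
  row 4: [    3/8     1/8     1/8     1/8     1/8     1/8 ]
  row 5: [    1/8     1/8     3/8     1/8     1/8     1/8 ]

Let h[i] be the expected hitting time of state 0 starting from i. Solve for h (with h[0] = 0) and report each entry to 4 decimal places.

h = [0.0000, 4.7858, 5.2985, 5.3175, 4.1211, 5.4457]

First-step conditioning: h[0] = 0; for i ≠ 0, h[i] = 1 + Σ_k P[i][k]·h[k].
  h[1] = 1 + 1/8·h[1] + 1/8·h[2] + 1/4·h[3] + 1/8·h[4] + 1/8·h[5]
  h[2] = 1 + 1/8·h[1] + 1/4·h[2] + 1/8·h[3] + 1/4·h[4] + 1/8·h[5]
  h[3] = 1 + 3/8·h[1] + 1/8·h[2] + 1/8·h[3] + 1/8·h[4] + 1/8·h[5]
  h[4] = 1 + 1/8·h[1] + 1/8·h[2] + 1/8·h[3] + 1/8·h[4] + 1/8·h[5]
  h[5] = 1 + 1/8·h[1] + 3/8·h[2] + 1/8·h[3] + 1/8·h[4] + 1/8·h[5]
Solving the 5×5 linear system over states ≠ 0 gives exactly h = [0, 8064/1685, 8928/1685, 1792/337, 6944/1685, 9176/1685] (h[0] = 0 is the target).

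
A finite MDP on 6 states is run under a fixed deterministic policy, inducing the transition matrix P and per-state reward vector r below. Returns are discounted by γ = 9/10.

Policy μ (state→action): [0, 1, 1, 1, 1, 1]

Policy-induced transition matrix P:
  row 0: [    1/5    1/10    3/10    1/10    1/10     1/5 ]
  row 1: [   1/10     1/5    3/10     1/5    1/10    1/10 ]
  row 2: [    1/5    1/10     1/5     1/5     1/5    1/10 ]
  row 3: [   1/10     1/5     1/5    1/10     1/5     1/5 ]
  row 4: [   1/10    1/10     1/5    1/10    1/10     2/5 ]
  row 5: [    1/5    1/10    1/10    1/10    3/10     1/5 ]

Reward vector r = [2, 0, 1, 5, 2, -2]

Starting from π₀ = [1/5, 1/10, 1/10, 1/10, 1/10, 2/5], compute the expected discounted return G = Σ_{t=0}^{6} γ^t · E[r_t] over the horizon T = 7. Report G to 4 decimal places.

t=0: π = [0.2000, 0.1000, 0.1000, 0.1000, 0.1000, 0.4000], E[r] = 0.4000, γ^t·E[r] = 0.400000, running G = 0.400000
t=1: π = [0.1700, 0.1200, 0.1900, 0.1200, 0.2000, 0.2000], E[r] = 1.1300, γ^t·E[r] = 1.017000, running G = 1.417000
t=2: π = [0.1560, 0.1240, 0.2090, 0.1310, 0.1710, 0.2090], E[r] = 1.1000, γ^t·E[r] = 0.891000, running G = 2.308000
t=3: π = [0.1574, 0.1255, 0.2071, 0.1333, 0.1758, 0.2009], E[r] = 1.1382, γ^t·E[r] = 0.829748, running G = 3.137748
t=4: π = [0.1565, 0.1259, 0.2082, 0.1333, 0.1742, 0.2019], E[r] = 1.1322, γ^t·E[r] = 0.742850, running G = 3.880597
t=5: π = [0.1567, 0.1259, 0.2081, 0.1334, 0.1745, 0.2014], E[r] = 1.1346, γ^t·E[r] = 0.669970, running G = 4.550567
t=6: π = [0.1566, 0.1259, 0.2081, 0.1334, 0.1744, 0.2015], E[r] = 1.1342, γ^t·E[r] = 0.602748, running G = 5.153315

G = 5.1533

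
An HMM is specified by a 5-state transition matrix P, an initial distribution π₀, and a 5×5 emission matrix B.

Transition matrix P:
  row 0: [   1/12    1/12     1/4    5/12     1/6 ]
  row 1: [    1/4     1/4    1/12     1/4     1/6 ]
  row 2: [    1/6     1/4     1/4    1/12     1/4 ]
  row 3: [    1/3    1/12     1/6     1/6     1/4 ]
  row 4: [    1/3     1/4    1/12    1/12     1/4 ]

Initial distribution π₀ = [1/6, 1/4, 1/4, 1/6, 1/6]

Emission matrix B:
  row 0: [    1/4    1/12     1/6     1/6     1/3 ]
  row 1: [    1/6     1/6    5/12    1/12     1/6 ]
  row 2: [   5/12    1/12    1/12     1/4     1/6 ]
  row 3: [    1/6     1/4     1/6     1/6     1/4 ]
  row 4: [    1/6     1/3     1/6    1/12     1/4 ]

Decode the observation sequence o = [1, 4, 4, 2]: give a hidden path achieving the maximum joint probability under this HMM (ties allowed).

t=0: δ = [1.389e-02, 4.167e-02, 2.083e-02, 4.167e-02, 5.556e-02]  (obs o_0=1)
t=1: δ = [6.173e-03, 2.315e-03, 1.157e-03, 2.604e-03, 3.472e-03]  ψ = [4, 4, 3, 1, 4]  (obs o_1=4)
t=2: δ = [3.858e-04, 1.447e-04, 2.572e-04, 6.430e-04, 2.572e-04]  ψ = [4, 4, 0, 0, 0]  (obs o_2=4)
t=3: δ = [3.572e-05, 2.679e-05, 8.931e-06, 2.679e-05, 2.679e-05]  ψ = [3, 2, 3, 0, 3]  (obs o_3=2)
backtrack: best end state = 0; path = [4, 0, 3, 0]

path = [4, 0, 3, 0]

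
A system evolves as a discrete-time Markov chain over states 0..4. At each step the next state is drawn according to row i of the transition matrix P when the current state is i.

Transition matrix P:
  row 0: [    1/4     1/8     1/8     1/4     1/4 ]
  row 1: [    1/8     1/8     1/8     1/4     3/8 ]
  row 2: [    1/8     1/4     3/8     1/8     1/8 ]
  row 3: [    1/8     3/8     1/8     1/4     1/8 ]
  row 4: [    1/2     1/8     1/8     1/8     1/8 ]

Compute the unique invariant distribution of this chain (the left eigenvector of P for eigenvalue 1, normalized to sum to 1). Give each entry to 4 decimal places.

π = [0.2298, 0.1968, 0.1667, 0.2038, 0.2029]

Balance equations π_j = Σ_i π_i·P[i][j]:
  π_0 = 1/4·π_0 + 1/8·π_1 + 1/8·π_2 + 1/8·π_3 + 1/2·π_4
  π_1 = 1/8·π_0 + 1/8·π_1 + 1/4·π_2 + 3/8·π_3 + 1/8·π_4
  π_2 = 1/8·π_0 + 1/8·π_1 + 3/8·π_2 + 1/8·π_3 + 1/8·π_4
  π_3 = 1/4·π_0 + 1/4·π_1 + 1/8·π_2 + 1/4·π_3 + 1/8·π_4
  normalize: π_0 + π_1 + π_2 + π_3 + π_4 = 1
Solving the linear system gives exactly π = [131/570, 673/3420, 1/6, 697/3420, 347/1710].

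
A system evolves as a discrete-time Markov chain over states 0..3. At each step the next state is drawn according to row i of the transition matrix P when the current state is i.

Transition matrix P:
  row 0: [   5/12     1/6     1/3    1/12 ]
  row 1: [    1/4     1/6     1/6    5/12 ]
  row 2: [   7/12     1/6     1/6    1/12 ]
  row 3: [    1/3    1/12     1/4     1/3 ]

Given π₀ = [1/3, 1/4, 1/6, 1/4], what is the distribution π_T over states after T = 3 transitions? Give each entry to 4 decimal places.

π = [0.4179, 0.1509, 0.2514, 0.1798]

t=0: π = [0.3333, 0.2500, 0.1667, 0.2500]
t=1: π = [0.3819, 0.1458, 0.2431, 0.2292]
t=2: π = [0.4138, 0.1476, 0.2494, 0.1892]
t=3: π = [0.4179, 0.1509, 0.2514, 0.1798]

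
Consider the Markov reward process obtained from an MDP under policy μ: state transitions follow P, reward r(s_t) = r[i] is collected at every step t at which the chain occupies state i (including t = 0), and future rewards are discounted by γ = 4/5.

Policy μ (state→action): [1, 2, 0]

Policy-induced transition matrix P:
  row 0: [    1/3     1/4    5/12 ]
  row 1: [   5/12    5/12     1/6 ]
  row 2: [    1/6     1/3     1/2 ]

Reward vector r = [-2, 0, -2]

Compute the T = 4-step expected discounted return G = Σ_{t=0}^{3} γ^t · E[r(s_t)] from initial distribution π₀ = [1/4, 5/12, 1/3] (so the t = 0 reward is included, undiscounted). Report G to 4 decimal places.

G = -3.7408

t=0: π = [0.2500, 0.4167, 0.3333], E[r] = -1.1667, γ^t·E[r] = -1.166667, running G = -1.166667
t=1: π = [0.3125, 0.3472, 0.3403], E[r] = -1.3056, γ^t·E[r] = -1.044444, running G = -2.211111
t=2: π = [0.3056, 0.3362, 0.3582], E[r] = -1.3275, γ^t·E[r] = -0.849630, running G = -3.060741
t=3: π = [0.3016, 0.3359, 0.3625], E[r] = -1.3282, γ^t·E[r] = -0.680049, running G = -3.740790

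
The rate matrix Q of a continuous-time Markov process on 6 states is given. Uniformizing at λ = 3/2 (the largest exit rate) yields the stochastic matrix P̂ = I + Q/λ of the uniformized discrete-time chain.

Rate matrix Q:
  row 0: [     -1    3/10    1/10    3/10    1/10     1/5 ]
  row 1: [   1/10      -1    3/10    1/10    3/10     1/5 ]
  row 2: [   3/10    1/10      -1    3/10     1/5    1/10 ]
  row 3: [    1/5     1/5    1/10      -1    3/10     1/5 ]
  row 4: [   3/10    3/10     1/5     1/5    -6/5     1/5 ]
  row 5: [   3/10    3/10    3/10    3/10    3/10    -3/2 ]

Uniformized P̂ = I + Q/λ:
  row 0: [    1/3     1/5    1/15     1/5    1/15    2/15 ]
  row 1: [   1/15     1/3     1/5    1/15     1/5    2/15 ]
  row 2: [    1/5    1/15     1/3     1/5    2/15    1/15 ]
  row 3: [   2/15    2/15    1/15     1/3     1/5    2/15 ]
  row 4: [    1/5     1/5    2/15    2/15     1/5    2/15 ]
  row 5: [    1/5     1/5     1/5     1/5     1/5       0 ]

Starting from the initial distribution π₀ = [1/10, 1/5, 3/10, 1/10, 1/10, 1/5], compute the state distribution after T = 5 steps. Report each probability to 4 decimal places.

t=0: π = [0.1000, 0.2000, 0.3000, 0.1000, 0.1000, 0.2000]
t=1: π = [0.1800, 0.1800, 0.2067, 0.1800, 0.1667, 0.0867]
t=2: π = [0.1880, 0.1844, 0.1684, 0.1889, 0.1622, 0.1080]
t=3: π = [0.1879, 0.1895, 0.1614, 0.1898, 0.1637, 0.1077]
t=4: π = [0.1871, 0.1911, 0.1603, 0.1891, 0.1642, 0.1082]
t=5: π = [0.1869, 0.1915, 0.1603, 0.1888, 0.1644, 0.1082]

π = [0.1869, 0.1915, 0.1603, 0.1888, 0.1644, 0.1082]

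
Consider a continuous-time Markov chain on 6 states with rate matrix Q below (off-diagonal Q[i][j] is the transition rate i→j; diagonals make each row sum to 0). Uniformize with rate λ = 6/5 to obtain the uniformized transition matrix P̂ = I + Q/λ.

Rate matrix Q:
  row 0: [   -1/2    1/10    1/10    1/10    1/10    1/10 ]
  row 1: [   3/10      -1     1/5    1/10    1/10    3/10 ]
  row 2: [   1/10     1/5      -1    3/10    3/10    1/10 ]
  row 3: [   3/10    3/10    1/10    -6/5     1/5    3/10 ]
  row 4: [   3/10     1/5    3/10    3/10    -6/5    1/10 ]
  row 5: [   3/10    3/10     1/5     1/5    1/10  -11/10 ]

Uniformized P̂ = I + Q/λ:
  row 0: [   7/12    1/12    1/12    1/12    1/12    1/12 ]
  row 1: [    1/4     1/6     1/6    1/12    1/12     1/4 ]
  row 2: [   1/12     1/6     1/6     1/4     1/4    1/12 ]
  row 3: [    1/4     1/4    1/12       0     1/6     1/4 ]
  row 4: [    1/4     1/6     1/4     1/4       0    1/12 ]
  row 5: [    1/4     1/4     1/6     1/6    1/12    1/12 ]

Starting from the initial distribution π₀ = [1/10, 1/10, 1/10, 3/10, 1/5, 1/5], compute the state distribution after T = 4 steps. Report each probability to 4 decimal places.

t=0: π = [0.1000, 0.1000, 0.1000, 0.3000, 0.2000, 0.2000]
t=1: π = [0.2667, 0.2000, 0.1500, 0.1250, 0.1083, 0.1500]
t=2: π = [0.3139, 0.1674, 0.1431, 0.1285, 0.1097, 0.1375]
t=3: π = [0.3308, 0.1627, 0.1389, 0.1262, 0.1087, 0.1326]
t=4: π = [0.3371, 0.1607, 0.1376, 0.1251, 0.1079, 0.1315]

π = [0.3371, 0.1607, 0.1376, 0.1251, 0.1079, 0.1315]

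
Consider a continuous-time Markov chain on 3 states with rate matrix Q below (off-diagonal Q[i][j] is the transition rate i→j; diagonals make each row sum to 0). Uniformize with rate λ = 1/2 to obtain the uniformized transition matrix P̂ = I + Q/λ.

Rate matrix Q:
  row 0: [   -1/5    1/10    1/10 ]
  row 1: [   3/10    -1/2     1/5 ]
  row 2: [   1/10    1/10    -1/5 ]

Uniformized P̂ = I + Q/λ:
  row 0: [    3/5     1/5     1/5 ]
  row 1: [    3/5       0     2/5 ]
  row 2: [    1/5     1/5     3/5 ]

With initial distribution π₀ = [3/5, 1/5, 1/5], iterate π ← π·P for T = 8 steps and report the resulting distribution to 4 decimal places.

π = [0.4446, 0.1667, 0.3888]

t=0: π = [0.6000, 0.2000, 0.2000]
t=1: π = [0.5200, 0.1600, 0.3200]
t=2: π = [0.4720, 0.1680, 0.3600]
t=3: π = [0.4560, 0.1664, 0.3776]
t=4: π = [0.4490, 0.1667, 0.3843]
t=5: π = [0.4463, 0.1667, 0.3871]
t=6: π = [0.4452, 0.1667, 0.3882]
t=7: π = [0.4447, 0.1667, 0.3886]
t=8: π = [0.4446, 0.1667, 0.3888]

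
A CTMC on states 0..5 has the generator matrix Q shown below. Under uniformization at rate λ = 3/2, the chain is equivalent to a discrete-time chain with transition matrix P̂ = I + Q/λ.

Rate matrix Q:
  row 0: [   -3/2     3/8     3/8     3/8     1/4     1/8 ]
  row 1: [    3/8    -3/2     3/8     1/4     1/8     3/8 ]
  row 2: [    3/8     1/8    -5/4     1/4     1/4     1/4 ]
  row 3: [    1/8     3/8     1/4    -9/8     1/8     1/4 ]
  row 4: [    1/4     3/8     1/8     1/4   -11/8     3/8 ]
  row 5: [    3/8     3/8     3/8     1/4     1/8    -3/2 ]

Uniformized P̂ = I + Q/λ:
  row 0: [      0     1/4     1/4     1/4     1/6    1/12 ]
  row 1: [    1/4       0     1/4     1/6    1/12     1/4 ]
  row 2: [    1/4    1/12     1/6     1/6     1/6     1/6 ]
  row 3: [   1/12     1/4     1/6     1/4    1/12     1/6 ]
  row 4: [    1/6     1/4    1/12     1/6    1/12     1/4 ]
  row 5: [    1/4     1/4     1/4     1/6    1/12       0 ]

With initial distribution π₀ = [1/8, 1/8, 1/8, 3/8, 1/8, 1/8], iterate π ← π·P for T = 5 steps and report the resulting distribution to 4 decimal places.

t=0: π = [0.1250, 0.1250, 0.1250, 0.3750, 0.1250, 0.1250]
t=1: π = [0.1458, 0.1979, 0.1875, 0.2083, 0.1042, 0.1563]
t=2: π = [0.1701, 0.1693, 0.1997, 0.1962, 0.1111, 0.1536]
t=3: π = [0.1655, 0.1744, 0.1985, 0.1972, 0.1141, 0.1502]
t=4: π = [0.1662, 0.1733, 0.1980, 0.1969, 0.1137, 0.1519]
t=5: π = [0.1662, 0.1737, 0.1981, 0.1969, 0.1137, 0.1514]

π = [0.1662, 0.1737, 0.1981, 0.1969, 0.1137, 0.1514]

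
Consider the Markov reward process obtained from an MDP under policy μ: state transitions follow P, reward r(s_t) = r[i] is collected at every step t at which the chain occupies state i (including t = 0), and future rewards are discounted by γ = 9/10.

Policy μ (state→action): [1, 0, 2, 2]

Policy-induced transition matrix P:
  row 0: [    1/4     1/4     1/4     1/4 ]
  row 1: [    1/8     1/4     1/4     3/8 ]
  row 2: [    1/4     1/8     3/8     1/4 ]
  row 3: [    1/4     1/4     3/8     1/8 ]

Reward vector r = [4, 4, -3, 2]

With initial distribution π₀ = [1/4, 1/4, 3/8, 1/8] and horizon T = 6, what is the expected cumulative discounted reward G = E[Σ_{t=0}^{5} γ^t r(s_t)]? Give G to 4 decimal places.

G = 5.7948

t=0: π = [0.2500, 0.2500, 0.3750, 0.1250], E[r] = 1.1250, γ^t·E[r] = 1.125000, running G = 1.125000
t=1: π = [0.2188, 0.2031, 0.3125, 0.2656], E[r] = 1.2813, γ^t·E[r] = 1.153125, running G = 2.278125
t=2: π = [0.2246, 0.2109, 0.3223, 0.2422], E[r] = 1.2598, γ^t·E[r] = 1.020410, running G = 3.298535
t=3: π = [0.2236, 0.2097, 0.3206, 0.2461], E[r] = 1.2639, γ^t·E[r] = 0.921395, running G = 4.219930
t=4: π = [0.2238, 0.2099, 0.3208, 0.2455], E[r] = 1.2633, γ^t·E[r] = 0.828835, running G = 5.048765
t=5: π = [0.2238, 0.2099, 0.3208, 0.2456], E[r] = 1.2634, γ^t·E[r] = 0.746014, running G = 5.794779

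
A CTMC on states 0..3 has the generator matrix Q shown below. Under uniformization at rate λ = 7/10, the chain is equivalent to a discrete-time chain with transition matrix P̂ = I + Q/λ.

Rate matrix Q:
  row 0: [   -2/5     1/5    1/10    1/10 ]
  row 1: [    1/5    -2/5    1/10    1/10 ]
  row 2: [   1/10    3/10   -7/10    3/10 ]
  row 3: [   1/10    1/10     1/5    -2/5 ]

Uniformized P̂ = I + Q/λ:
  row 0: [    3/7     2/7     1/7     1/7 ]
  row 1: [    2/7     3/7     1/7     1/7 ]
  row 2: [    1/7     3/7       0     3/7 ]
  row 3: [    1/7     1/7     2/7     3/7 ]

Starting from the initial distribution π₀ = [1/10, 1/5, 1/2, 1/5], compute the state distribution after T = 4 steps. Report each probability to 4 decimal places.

t=0: π = [0.1000, 0.2000, 0.5000, 0.2000]
t=1: π = [0.2000, 0.3571, 0.1000, 0.3429]
t=2: π = [0.2510, 0.3020, 0.1776, 0.2694]
t=3: π = [0.2577, 0.3157, 0.1560, 0.2706]
t=4: π = [0.2616, 0.3145, 0.1592, 0.2647]

π = [0.2616, 0.3145, 0.1592, 0.2647]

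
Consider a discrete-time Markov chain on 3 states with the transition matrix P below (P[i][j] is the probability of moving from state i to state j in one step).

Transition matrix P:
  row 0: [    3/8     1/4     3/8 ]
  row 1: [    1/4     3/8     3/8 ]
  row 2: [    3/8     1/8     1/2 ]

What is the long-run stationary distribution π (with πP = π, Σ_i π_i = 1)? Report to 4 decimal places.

π = [0.3469, 0.2245, 0.4286]

Balance equations π_j = Σ_i π_i·P[i][j]:
  π_0 = 3/8·π_0 + 1/4·π_1 + 3/8·π_2
  π_1 = 1/4·π_0 + 3/8·π_1 + 1/8·π_2
  normalize: π_0 + π_1 + π_2 = 1
Solving the linear system gives exactly π = [17/49, 11/49, 3/7].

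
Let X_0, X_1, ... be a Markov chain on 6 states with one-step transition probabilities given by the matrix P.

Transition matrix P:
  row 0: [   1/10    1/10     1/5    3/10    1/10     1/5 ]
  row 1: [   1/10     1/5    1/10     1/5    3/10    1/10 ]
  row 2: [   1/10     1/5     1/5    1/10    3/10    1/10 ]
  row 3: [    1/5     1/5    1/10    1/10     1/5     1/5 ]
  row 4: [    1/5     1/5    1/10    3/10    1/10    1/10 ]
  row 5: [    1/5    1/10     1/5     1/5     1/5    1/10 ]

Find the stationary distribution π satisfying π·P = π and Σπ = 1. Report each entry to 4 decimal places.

π = [0.1532, 0.1711, 0.1432, 0.2006, 0.1965, 0.1354]

Balance equations π_j = Σ_i π_i·P[i][j]:
  π_0 = 1/10·π_0 + 1/10·π_1 + 1/10·π_2 + 1/5·π_3 + 1/5·π_4 + 1/5·π_5
  π_1 = 1/10·π_0 + 1/5·π_1 + 1/5·π_2 + 1/5·π_3 + 1/5·π_4 + 1/10·π_5
  π_2 = 1/5·π_0 + 1/10·π_1 + 1/5·π_2 + 1/10·π_3 + 1/10·π_4 + 1/5·π_5
  π_3 = 3/10·π_0 + 1/5·π_1 + 1/10·π_2 + 1/10·π_3 + 3/10·π_4 + 1/5·π_5
  π_4 = 1/10·π_0 + 3/10·π_1 + 3/10·π_2 + 1/5·π_3 + 1/10·π_4 + 1/5·π_5
  normalize: π_0 + π_1 + π_2 + π_3 + π_4 + π_5 = 1
Solving the linear system gives exactly π = [4599/30011, 5136/30011, 4297/30011, 6020/30011, 5896/30011, 4063/30011].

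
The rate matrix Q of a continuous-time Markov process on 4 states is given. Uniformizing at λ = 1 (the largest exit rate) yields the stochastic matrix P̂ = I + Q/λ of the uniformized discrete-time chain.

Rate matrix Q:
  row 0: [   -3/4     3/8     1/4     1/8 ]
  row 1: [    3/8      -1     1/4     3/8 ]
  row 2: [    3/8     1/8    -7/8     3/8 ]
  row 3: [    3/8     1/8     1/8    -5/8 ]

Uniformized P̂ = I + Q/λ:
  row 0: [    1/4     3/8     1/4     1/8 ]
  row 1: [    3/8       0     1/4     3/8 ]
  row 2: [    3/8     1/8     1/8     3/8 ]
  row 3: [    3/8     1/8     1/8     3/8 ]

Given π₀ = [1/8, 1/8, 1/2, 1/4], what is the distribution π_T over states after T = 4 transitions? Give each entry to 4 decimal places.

t=0: π = [0.1250, 0.1250, 0.5000, 0.2500]
t=1: π = [0.3594, 0.1406, 0.1563, 0.3438]
t=2: π = [0.3301, 0.1973, 0.1875, 0.2852]
t=3: π = [0.3337, 0.1829, 0.1909, 0.2925]
t=4: π = [0.3333, 0.1856, 0.1896, 0.2916]

π = [0.3333, 0.1856, 0.1896, 0.2916]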